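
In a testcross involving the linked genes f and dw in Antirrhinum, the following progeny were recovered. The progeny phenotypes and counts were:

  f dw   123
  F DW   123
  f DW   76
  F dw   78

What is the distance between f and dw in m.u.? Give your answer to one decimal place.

The two most frequent classes, F DW (123) and f dw (123), are the parental types, so the F1 was F DW / f dw.
The recombinant classes are F dw and f DW: 78 + 76 = 154.
Recombination frequency = 154/400 = 0.3850 ≈ 38.5%, i.e. 38.5 m.u.

38.5 m.u.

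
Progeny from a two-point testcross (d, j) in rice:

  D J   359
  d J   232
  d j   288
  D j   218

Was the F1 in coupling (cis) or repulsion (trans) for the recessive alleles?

The two most frequent classes are D J (359) and d j (288); these are the parental (non-recombinant) types.
So the F1 carried D J on one chromosome and d j on the other — the recessive alleles are on the same chromosome (cis / coupling).

cis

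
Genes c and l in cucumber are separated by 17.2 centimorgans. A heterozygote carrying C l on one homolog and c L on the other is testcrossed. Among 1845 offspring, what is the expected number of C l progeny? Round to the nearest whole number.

A map distance of 17.2 centimorgans corresponds to a recombination frequency of 0.172.
The F1 is C l / c L, so C l is a parental gamete class with expected frequency (1 − r)/2 = 0.828/2 = 0.4140.
Expected number = 0.4140 × 1845 = 763.83 ≈ 764.

764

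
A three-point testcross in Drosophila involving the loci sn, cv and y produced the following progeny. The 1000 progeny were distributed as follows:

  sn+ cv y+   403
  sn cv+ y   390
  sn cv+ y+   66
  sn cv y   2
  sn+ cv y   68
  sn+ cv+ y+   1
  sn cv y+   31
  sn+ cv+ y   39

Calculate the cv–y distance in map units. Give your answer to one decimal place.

The two most frequent reciprocal classes, sn+ cv y+ and sn cv+ y, are the parental types, so the F1 was sn+ cv y+ / sn cv+ y.
The two rarest classes, sn+ cv+ y+ and sn cv y, are the double crossovers. Comparing them with the parentals, only the cv allele has switched, so cv is the middle locus and the order is sn – cv – y.
Crossovers in the cv–y interval produce the single-crossover classes sn+ cv y and sn cv+ y+ (68 + 66 = 134) plus the double crossovers (3).
RF(cv–y) = (134 + 3) / 1000 = 137/1000 = 0.1370 → 13.7 map units.

13.7 map units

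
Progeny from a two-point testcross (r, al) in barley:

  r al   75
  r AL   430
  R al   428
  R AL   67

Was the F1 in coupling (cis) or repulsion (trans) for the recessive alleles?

The two most frequent classes are R al (428) and r AL (430); these are the parental (non-recombinant) types.
So the F1 carried R al on one chromosome and r AL on the other — the recessive alleles are on opposite chromosomes (trans / repulsion).

trans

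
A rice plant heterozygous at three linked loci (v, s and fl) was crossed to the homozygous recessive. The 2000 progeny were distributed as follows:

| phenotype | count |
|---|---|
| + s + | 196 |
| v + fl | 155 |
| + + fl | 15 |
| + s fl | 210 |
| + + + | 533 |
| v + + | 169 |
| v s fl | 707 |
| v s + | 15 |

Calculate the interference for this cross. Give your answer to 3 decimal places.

The two most frequent reciprocal classes, v s fl and + + +, are the parental types, so the F1 was v s fl / + + +.
The two rarest classes, v s + and + + fl, are the double crossovers. Comparing them with the parentals, only the fl allele has switched, so fl is the middle locus and the order is v – fl – s.
v–fl: (379 + 30)/2000 = 0.2045; fl–s: (351 + 30)/2000 = 0.1905.
Expected DCO frequency = 0.2045 × 0.1905 ≈ 0.03896; observed = 30/2000 ≈ 0.01500.
Coefficient of coincidence = 0.01500/0.03896 ≈ 0.385; interference = 1 − 0.385 = 0.615.

0.615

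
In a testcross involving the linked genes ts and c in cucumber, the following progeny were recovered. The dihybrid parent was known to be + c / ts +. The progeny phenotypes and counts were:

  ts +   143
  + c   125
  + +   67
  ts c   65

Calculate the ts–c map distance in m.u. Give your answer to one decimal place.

33.0 m.u.

The recombinant classes are + + and ts c: 67 + 65 = 132.
Recombination frequency = 132/400 = 0.3300 ≈ 33.0%, i.e. 33.0 m.u.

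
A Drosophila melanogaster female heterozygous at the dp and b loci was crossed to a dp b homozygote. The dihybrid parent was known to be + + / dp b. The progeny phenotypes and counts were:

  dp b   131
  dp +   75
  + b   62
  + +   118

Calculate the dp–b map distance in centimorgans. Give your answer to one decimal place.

The recombinant classes are + b and dp +: 62 + 75 = 137.
Recombination frequency = 137/386 = 0.3549 ≈ 35.5%, i.e. 35.5 centimorgans.

35.5 centimorgans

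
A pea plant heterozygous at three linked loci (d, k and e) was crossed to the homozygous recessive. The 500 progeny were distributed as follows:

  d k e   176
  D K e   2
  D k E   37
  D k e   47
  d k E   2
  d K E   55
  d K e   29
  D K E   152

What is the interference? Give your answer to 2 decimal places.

0.73

The two most frequent reciprocal classes, D K E and d k e, are the parental types, so the F1 was D K E / d k e.
The two rarest classes, D K e and d k E, are the double crossovers. Comparing them with the parentals, only the e allele has switched, so e is the middle locus and the order is d – e – k.
d–e: (102 + 4)/500 = 0.2120; e–k: (66 + 4)/500 = 0.1400.
Expected DCO frequency = 0.2120 × 0.1400 ≈ 0.02968; observed = 4/500 ≈ 0.00800.
Coefficient of coincidence = 0.00800/0.02968 ≈ 0.27; interference = 1 − 0.27 = 0.73.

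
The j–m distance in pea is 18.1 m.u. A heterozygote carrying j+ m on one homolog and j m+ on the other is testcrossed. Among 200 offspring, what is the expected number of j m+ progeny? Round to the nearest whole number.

82

A map distance of 18.1 m.u. corresponds to a recombination frequency of 0.181.
The F1 is j+ m / j m+, so j m+ is a parental gamete class with expected frequency (1 − r)/2 = 0.819/2 = 0.4095.
Expected number = 0.4095 × 200 = 81.90 ≈ 82.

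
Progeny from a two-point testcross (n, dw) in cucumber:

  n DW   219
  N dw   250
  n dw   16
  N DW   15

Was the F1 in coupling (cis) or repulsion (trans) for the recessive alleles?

trans

The two most frequent classes are N dw (250) and n DW (219); these are the parental (non-recombinant) types.
So the F1 carried N dw on one chromosome and n DW on the other — the recessive alleles are on opposite chromosomes (trans / repulsion).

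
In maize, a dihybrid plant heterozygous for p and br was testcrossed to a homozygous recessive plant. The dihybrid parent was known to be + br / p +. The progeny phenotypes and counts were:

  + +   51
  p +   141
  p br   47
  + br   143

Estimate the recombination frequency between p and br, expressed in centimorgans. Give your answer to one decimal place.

The recombinant classes are + + and p br: 51 + 47 = 98.
Recombination frequency = 98/382 = 0.2565 ≈ 25.7%, i.e. 25.7 centimorgans.

25.7 centimorgans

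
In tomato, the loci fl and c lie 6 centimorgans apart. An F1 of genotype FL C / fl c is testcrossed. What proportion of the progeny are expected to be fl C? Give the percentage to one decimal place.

3.0%

A map distance of 6 centimorgans corresponds to a recombination frequency of 0.060.
The F1 is FL C / fl c, so fl C is a recombinant gamete class with expected frequency r/2 = 0.060/2 = 0.0300.
That is 0.0300 = 3.0% of the progeny.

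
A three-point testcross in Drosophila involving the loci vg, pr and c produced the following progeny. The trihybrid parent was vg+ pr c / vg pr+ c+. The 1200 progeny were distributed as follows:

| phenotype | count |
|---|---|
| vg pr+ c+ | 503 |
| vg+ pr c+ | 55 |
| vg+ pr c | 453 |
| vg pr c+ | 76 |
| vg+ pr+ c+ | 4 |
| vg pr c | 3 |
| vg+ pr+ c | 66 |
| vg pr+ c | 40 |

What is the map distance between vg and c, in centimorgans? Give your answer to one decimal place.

8.5 centimorgans

The two rarest classes, vg pr c and vg+ pr+ c+, are the double crossovers. Comparing them with the parentals, only the vg allele has switched, so vg is the middle locus and the order is pr – vg – c.
Crossovers in the vg–c interval produce the single-crossover classes vg+ pr c+ and vg pr+ c (55 + 40 = 95) plus the double crossovers (7).
RF(vg–c) = (95 + 7) / 1200 = 102/1200 = 0.0850 → 8.5 centimorgans.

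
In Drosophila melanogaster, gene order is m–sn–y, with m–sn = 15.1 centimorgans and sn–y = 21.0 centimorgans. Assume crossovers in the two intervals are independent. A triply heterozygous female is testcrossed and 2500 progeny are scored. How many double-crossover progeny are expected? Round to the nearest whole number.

Map distances give recombination frequencies of 0.151 and 0.210 for the two intervals.
With no interference, expected double-crossover frequency = 0.151 × 0.210 = 0.03171.
Expected number = 0.03171 × 2500 = 79.27 ≈ 79.

79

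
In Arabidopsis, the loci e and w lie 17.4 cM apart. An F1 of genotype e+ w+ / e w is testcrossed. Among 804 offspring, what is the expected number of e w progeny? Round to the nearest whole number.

A map distance of 17.4 cM corresponds to a recombination frequency of 0.174.
The F1 is e+ w+ / e w, so e w is a parental gamete class with expected frequency (1 − r)/2 = 0.826/2 = 0.4130.
Expected number = 0.4130 × 804 = 332.05 ≈ 332.

332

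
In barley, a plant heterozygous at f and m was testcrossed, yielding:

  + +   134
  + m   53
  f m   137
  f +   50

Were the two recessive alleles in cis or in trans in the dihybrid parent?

cis

The two most frequent classes are + + (134) and f m (137); these are the parental (non-recombinant) types.
So the F1 carried + + on one chromosome and f m on the other — the recessive alleles are on the same chromosome (cis / coupling).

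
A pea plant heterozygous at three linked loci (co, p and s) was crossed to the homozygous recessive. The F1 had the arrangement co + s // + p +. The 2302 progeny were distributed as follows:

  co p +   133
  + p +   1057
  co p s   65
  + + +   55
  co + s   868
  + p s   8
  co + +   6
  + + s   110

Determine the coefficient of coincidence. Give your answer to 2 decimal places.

The two rarest classes, co + + and + p s, are the double crossovers. Comparing them with the parentals, only the s allele has switched, so s is the middle locus and the order is p – s – co.
p–s: (120 + 14)/2302 = 0.0582; s–co: (243 + 14)/2302 = 0.1116.
Expected DCO frequency = 0.0582 × 0.1116 ≈ 0.00650; observed = 14/2302 ≈ 0.00608.
Coefficient of coincidence = 0.00608/0.00650 ≈ 0.94.

0.94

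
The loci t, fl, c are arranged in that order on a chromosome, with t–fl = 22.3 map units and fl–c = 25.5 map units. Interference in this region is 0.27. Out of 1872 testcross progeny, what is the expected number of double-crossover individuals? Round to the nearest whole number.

Map distances give recombination frequencies of 0.223 and 0.255 for the two intervals.
With interference 0.27 (so coincidence = 0.73), expected double-crossover frequency = 0.223 × 0.255 × 0.73 = 0.04151.
Expected number = 0.04151 × 1872 = 77.71 ≈ 78.

78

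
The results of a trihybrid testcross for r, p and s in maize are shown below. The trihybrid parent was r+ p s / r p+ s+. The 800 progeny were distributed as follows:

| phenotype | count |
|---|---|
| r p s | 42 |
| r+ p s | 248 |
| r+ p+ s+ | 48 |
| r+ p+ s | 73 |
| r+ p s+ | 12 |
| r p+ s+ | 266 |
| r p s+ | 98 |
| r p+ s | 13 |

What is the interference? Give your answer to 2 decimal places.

The two rarest classes, r+ p s+ and r p+ s, are the double crossovers. Comparing them with the parentals, only the s allele has switched, so s is the middle locus and the order is p – s – r.
p–s: (171 + 25)/800 = 0.2450; s–r: (90 + 25)/800 = 0.1437.
Expected DCO frequency = 0.2450 × 0.1437 ≈ 0.03521; observed = 25/800 ≈ 0.03125.
Coefficient of coincidence = 0.03125/0.03521 ≈ 0.89; interference = 1 − 0.89 = 0.11.

0.11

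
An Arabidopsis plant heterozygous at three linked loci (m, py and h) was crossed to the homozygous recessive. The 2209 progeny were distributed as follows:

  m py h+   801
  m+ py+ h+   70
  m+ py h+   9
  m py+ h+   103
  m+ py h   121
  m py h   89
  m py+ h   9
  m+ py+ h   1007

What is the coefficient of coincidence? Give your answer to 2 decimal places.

0.93

The two most frequent reciprocal classes, m py h+ and m+ py+ h, are the parental types, so the F1 was m py h+ / m+ py+ h.
The two rarest classes, m+ py h+ and m py+ h, are the double crossovers. Comparing them with the parentals, only the m allele has switched, so m is the middle locus and the order is py – m – h.
py–m: (224 + 18)/2209 = 0.1096; m–h: (159 + 18)/2209 = 0.0801.
Expected DCO frequency = 0.1096 × 0.0801 ≈ 0.00878; observed = 18/2209 ≈ 0.00815.
Coefficient of coincidence = 0.00815/0.00878 ≈ 0.93.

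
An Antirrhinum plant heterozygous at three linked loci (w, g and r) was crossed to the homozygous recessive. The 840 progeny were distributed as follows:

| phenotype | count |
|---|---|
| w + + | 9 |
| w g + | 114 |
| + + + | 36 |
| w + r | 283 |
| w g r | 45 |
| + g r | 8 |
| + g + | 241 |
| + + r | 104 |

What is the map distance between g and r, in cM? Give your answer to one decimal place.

The two most frequent reciprocal classes, + g + and w + r, are the parental types, so the F1 was + g + / w + r.
The two rarest classes, + g r and w + +, are the double crossovers. Comparing them with the parentals, only the r allele has switched, so r is the middle locus and the order is g – r – w.
Crossovers in the g–r interval produce the single-crossover classes + + + and w g r (36 + 45 = 81) plus the double crossovers (17).
RF(g–r) = (81 + 17) / 840 = 98/840 = 0.1167 → 11.7 cM.

11.7 cM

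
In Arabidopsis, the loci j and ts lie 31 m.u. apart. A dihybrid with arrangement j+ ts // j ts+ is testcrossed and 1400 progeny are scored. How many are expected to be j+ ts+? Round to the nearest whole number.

A map distance of 31 m.u. corresponds to a recombination frequency of 0.310.
The F1 is j+ ts / j ts+, so j+ ts+ is a recombinant gamete class with expected frequency r/2 = 0.310/2 = 0.1550.
Expected number = 0.1550 × 1400 = 217.00 ≈ 217.

217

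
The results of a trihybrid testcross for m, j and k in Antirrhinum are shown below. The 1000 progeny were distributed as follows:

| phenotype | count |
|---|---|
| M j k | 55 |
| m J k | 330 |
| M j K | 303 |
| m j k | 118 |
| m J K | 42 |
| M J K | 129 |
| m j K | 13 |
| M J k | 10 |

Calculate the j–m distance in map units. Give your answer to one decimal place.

The two most frequent reciprocal classes, M j K and m J k, are the parental types, so the F1 was M j K / m J k.
The two rarest classes, m j K and M J k, are the double crossovers. Comparing them with the parentals, only the m allele has switched, so m is the middle locus and the order is j – m – k.
Crossovers in the j–m interval produce the single-crossover classes M J K and m j k (129 + 118 = 247) plus the double crossovers (23).
RF(j–m) = (247 + 23) / 1000 = 270/1000 = 0.2700 → 27.0 map units.

27.0 map units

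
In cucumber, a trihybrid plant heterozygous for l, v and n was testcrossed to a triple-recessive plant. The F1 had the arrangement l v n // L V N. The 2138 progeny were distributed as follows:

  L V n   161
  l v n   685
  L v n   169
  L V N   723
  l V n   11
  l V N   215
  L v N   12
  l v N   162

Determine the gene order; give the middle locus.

The two rarest classes, l V n and L v N, are the double crossovers. Comparing them with the parentals, only the v allele has switched, so v is the middle locus and the order is l – v – n.

v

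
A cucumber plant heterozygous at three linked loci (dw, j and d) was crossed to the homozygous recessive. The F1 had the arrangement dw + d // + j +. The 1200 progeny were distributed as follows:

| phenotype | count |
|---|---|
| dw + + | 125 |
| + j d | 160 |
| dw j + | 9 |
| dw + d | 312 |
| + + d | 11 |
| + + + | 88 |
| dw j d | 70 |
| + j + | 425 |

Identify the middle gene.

dw

The two rarest classes, + + d and dw j +, are the double crossovers. Comparing them with the parentals, only the dw allele has switched, so dw is the middle locus and the order is j – dw – d.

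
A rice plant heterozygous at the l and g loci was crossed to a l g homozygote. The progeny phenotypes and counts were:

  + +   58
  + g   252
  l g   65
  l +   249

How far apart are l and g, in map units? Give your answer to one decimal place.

The two most frequent classes, + g (252) and l + (249), are the parental types, so the F1 was + g / l +.
The recombinant classes are + + and l g: 58 + 65 = 123.
Recombination frequency = 123/624 = 0.1971 ≈ 19.7%, i.e. 19.7 map units.

19.7 map units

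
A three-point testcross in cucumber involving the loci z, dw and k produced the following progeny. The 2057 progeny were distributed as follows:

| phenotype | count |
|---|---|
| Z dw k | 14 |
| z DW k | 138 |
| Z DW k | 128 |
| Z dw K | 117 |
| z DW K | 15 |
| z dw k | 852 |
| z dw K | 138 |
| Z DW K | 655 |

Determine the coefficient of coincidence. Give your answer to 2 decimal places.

0.71

The two most frequent reciprocal classes, z dw k and Z DW K, are the parental types, so the F1 was z dw k / Z DW K.
The two rarest classes, Z dw k and z DW K, are the double crossovers. Comparing them with the parentals, only the z allele has switched, so z is the middle locus and the order is k – z – dw.
k–z: (266 + 29)/2057 = 0.1434; z–dw: (255 + 29)/2057 = 0.1381.
Expected DCO frequency = 0.1434 × 0.1381 ≈ 0.01980; observed = 29/2057 ≈ 0.01410.
Coefficient of coincidence = 0.01410/0.01980 ≈ 0.71.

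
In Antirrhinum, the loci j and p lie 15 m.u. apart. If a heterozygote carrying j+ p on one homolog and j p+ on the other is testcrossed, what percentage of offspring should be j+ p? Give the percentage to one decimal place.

A map distance of 15 m.u. corresponds to a recombination frequency of 0.150.
The F1 is j+ p / j p+, so j+ p is a parental gamete class with expected frequency (1 − r)/2 = 0.850/2 = 0.4250.
That is 0.4250 = 42.5% of the progeny.

42.5%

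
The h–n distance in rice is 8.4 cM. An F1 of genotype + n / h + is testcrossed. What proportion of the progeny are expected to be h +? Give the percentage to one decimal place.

45.8%

A map distance of 8.4 cM corresponds to a recombination frequency of 0.084.
The F1 is + n / h +, so h + is a parental gamete class with expected frequency (1 − r)/2 = 0.916/2 = 0.4580.
That is 0.4580 = 45.8% of the progeny.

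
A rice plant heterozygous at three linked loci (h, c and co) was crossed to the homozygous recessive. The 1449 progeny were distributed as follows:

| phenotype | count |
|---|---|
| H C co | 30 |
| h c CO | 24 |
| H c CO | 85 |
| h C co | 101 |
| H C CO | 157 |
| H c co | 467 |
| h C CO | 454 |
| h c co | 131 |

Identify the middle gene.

The two most frequent reciprocal classes, h C CO and H c co, are the parental types, so the F1 was h C CO / H c co.
The two rarest classes, h c CO and H C co, are the double crossovers. Comparing them with the parentals, only the c allele has switched, so c is the middle locus and the order is h – c – co.

c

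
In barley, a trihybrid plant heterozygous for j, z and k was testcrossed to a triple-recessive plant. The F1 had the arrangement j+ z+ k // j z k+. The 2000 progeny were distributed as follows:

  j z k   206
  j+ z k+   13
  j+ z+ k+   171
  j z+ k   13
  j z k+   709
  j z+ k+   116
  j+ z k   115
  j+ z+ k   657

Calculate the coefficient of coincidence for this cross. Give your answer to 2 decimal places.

0.50

The two rarest classes, j z+ k and j+ z k+, are the double crossovers. Comparing them with the parentals, only the j allele has switched, so j is the middle locus and the order is z – j – k.
z–j: (231 + 26)/2000 = 0.1285; j–k: (377 + 26)/2000 = 0.2015.
Expected DCO frequency = 0.1285 × 0.2015 ≈ 0.02589; observed = 26/2000 ≈ 0.01300.
Coefficient of coincidence = 0.01300/0.02589 ≈ 0.50.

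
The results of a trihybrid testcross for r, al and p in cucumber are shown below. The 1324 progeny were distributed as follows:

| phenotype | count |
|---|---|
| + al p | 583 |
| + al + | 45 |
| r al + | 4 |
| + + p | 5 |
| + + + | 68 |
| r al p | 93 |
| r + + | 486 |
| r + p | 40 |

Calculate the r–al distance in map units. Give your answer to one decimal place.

The two most frequent reciprocal classes, r + + and + al p, are the parental types, so the F1 was r + + / + al p.
The two rarest classes, r al + and + + p, are the double crossovers. Comparing them with the parentals, only the al allele has switched, so al is the middle locus and the order is r – al – p.
Crossovers in the r–al interval produce the single-crossover classes + + + and r al p (68 + 93 = 161) plus the double crossovers (9).
RF(r–al) = (161 + 9) / 1324 = 170/1324 = 0.1284 → 12.8 map units.

12.8 map units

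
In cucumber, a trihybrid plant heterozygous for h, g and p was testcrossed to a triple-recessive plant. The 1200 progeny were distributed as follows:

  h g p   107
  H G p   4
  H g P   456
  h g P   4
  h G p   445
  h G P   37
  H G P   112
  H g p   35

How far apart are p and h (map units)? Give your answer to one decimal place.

6.7 map units

The two most frequent reciprocal classes, h G p and H g P, are the parental types, so the F1 was h G p / H g P.
The two rarest classes, H G p and h g P, are the double crossovers. Comparing them with the parentals, only the h allele has switched, so h is the middle locus and the order is p – h – g.
Crossovers in the p–h interval produce the single-crossover classes h G P and H g p (37 + 35 = 72) plus the double crossovers (8).
RF(p–h) = (72 + 8) / 1200 = 80/1200 = 0.0667 → 6.7 map units.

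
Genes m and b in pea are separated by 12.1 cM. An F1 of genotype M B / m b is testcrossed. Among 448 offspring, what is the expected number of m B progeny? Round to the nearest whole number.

27

A map distance of 12.1 cM corresponds to a recombination frequency of 0.121.
The F1 is M B / m b, so m B is a recombinant gamete class with expected frequency r/2 = 0.121/2 = 0.0605.
Expected number = 0.0605 × 448 = 27.10 ≈ 27.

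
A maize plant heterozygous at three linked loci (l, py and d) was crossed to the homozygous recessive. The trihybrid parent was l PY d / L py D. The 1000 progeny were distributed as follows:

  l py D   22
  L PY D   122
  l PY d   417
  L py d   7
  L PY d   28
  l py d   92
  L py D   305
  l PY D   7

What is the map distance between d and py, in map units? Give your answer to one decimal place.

22.8 map units

The two rarest classes, l PY D and L py d, are the double crossovers. Comparing them with the parentals, only the d allele has switched, so d is the middle locus and the order is py – d – l.
Crossovers in the py–d interval produce the single-crossover classes l py d and L PY D (92 + 122 = 214) plus the double crossovers (14).
RF(py–d) = (214 + 14) / 1000 = 228/1000 = 0.2280 → 22.8 map units.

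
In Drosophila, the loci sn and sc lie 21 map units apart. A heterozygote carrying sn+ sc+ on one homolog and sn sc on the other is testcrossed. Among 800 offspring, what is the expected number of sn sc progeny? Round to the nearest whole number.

A map distance of 21 map units corresponds to a recombination frequency of 0.210.
The F1 is sn+ sc+ / sn sc, so sn sc is a parental gamete class with expected frequency (1 − r)/2 = 0.790/2 = 0.3950.
Expected number = 0.3950 × 800 = 316.00 ≈ 316.

316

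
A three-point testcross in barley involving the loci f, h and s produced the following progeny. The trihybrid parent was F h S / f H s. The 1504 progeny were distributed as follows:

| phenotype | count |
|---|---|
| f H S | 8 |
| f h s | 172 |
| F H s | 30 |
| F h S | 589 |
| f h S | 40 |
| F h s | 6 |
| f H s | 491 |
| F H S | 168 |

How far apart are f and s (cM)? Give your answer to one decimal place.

The two rarest classes, F h s and f H S, are the double crossovers. Comparing them with the parentals, only the s allele has switched, so s is the middle locus and the order is h – s – f.
Crossovers in the s–f interval produce the single-crossover classes f h S and F H s (40 + 30 = 70) plus the double crossovers (14).
RF(s–f) = (70 + 14) / 1504 = 84/1504 = 0.0559 → 5.6 cM.

5.6 cM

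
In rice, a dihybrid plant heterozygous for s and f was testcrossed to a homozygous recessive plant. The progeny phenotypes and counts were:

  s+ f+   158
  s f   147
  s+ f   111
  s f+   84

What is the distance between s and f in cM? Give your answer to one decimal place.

The two most frequent classes, s+ f+ (158) and s f (147), are the parental types, so the F1 was s+ f+ / s f.
The recombinant classes are s+ f and s f+: 111 + 84 = 195.
Recombination frequency = 195/500 = 0.3900 ≈ 39.0%, i.e. 39.0 cM.

39.0 cM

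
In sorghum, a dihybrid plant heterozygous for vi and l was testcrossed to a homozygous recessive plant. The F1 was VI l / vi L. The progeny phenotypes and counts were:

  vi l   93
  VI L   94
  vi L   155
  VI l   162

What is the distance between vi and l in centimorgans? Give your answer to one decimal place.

The recombinant classes are VI L and vi l: 94 + 93 = 187.
Recombination frequency = 187/504 = 0.3710 ≈ 37.1%, i.e. 37.1 centimorgans.

37.1 centimorgans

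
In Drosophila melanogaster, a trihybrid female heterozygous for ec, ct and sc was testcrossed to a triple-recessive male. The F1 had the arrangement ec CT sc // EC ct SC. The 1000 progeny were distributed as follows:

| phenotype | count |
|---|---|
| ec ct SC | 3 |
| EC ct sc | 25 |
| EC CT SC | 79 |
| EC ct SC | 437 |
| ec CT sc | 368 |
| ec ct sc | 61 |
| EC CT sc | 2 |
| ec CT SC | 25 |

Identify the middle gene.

The two rarest classes, EC CT sc and ec ct SC, are the double crossovers. Comparing them with the parentals, only the ec allele has switched, so ec is the middle locus and the order is sc – ec – ct.

ec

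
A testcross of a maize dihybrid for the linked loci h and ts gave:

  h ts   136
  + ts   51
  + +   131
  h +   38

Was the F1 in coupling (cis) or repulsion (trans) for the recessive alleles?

The two most frequent classes are + + (131) and h ts (136); these are the parental (non-recombinant) types.
So the F1 carried + + on one chromosome and h ts on the other — the recessive alleles are on the same chromosome (cis / coupling).

cis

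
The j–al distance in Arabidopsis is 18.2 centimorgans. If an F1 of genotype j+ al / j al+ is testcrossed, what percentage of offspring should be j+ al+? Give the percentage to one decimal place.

A map distance of 18.2 centimorgans corresponds to a recombination frequency of 0.182.
The F1 is j+ al / j al+, so j+ al+ is a recombinant gamete class with expected frequency r/2 = 0.182/2 = 0.0910.
That is 0.0910 = 9.1% of the progeny.

9.1%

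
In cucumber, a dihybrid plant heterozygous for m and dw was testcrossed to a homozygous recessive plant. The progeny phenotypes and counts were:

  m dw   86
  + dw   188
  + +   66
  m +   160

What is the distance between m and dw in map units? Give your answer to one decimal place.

The two most frequent classes, + dw (188) and m + (160), are the parental types, so the F1 was + dw / m +.
The recombinant classes are + + and m dw: 66 + 86 = 152.
Recombination frequency = 152/500 = 0.3040 ≈ 30.4%, i.e. 30.4 map units.

30.4 map units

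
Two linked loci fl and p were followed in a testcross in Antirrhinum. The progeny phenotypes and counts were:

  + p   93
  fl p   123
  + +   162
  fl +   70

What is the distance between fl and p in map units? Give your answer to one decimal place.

36.4 map units

The two most frequent classes, + + (162) and fl p (123), are the parental types, so the F1 was + + / fl p.
The recombinant classes are + p and fl +: 93 + 70 = 163.
Recombination frequency = 163/448 = 0.3638 ≈ 36.4%, i.e. 36.4 map units.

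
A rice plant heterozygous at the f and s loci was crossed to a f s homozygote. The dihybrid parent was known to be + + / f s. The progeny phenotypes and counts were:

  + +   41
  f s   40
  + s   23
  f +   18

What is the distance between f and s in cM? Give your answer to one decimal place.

33.6 cM

The recombinant classes are + s and f +: 23 + 18 = 41.
Recombination frequency = 41/122 = 0.3361 ≈ 33.6%, i.e. 33.6 cM.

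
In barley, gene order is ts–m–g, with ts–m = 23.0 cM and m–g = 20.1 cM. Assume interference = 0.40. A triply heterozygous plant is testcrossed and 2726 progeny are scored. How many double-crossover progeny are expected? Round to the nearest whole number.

76

Map distances give recombination frequencies of 0.230 and 0.201 for the two intervals.
With interference 0.40 (so coincidence = 0.60), expected double-crossover frequency = 0.230 × 0.201 × 0.60 = 0.02774.
Expected number = 0.02774 × 2726 = 75.61 ≈ 76.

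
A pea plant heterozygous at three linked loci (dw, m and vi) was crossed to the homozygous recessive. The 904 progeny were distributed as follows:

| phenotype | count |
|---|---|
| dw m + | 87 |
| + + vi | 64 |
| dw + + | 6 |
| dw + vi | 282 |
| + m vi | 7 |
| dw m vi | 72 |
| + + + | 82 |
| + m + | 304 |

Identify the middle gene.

vi

The two most frequent reciprocal classes, + m + and dw + vi, are the parental types, so the F1 was + m + / dw + vi.
The two rarest classes, + m vi and dw + +, are the double crossovers. Comparing them with the parentals, only the vi allele has switched, so vi is the middle locus and the order is dw – vi – m.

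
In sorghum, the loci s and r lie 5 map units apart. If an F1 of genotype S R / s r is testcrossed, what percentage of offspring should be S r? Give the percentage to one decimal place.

A map distance of 5 map units corresponds to a recombination frequency of 0.050.
The F1 is S R / s r, so S r is a recombinant gamete class with expected frequency r/2 = 0.050/2 = 0.0250.
That is 0.0250 = 2.5% of the progeny.

2.5%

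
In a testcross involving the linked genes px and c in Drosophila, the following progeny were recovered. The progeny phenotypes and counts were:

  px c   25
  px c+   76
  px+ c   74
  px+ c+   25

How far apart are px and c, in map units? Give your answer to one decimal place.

25.0 map units

The two most frequent classes, px+ c (74) and px c+ (76), are the parental types, so the F1 was px+ c / px c+.
The recombinant classes are px+ c+ and px c: 25 + 25 = 50.
Recombination frequency = 50/200 = 0.2500 ≈ 25.0%, i.e. 25.0 map units.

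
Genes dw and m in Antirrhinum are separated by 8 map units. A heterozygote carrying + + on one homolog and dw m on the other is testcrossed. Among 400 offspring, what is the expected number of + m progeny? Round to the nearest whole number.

A map distance of 8 map units corresponds to a recombination frequency of 0.080.
The F1 is + + / dw m, so + m is a recombinant gamete class with expected frequency r/2 = 0.080/2 = 0.0400.
Expected number = 0.0400 × 400 = 16.00 ≈ 16.

16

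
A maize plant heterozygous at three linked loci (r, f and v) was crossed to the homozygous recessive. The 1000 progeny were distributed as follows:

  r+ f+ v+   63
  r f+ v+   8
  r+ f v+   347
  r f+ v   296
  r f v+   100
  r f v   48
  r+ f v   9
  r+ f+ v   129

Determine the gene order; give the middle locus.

The two most frequent reciprocal classes, r f+ v and r+ f v+, are the parental types, so the F1 was r f+ v / r+ f v+.
The two rarest classes, r f+ v+ and r+ f v, are the double crossovers. Comparing them with the parentals, only the v allele has switched, so v is the middle locus and the order is f – v – r.

v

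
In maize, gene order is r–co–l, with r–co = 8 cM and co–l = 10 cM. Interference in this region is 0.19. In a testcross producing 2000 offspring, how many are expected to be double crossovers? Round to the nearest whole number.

Map distances give recombination frequencies of 0.080 and 0.100 for the two intervals.
With interference 0.19 (so coincidence = 0.81), expected double-crossover frequency = 0.080 × 0.100 × 0.81 = 0.00648.
Expected number = 0.00648 × 2000 = 12.96 ≈ 13.

13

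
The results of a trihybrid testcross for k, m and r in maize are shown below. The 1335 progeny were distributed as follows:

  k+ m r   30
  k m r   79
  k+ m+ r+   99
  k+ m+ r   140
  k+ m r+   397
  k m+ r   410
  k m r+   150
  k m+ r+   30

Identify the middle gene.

r

The two most frequent reciprocal classes, k+ m r+ and k m+ r, are the parental types, so the F1 was k+ m r+ / k m+ r.
The two rarest classes, k+ m r and k m+ r+, are the double crossovers. Comparing them with the parentals, only the r allele has switched, so r is the middle locus and the order is m – r – k.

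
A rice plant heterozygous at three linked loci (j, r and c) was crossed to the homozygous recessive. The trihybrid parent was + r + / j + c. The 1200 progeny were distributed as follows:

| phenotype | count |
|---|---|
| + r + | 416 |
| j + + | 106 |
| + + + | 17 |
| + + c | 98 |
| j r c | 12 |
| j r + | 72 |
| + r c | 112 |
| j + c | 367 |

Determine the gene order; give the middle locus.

r

The two rarest classes, + + + and j r c, are the double crossovers. Comparing them with the parentals, only the r allele has switched, so r is the middle locus and the order is c – r – j.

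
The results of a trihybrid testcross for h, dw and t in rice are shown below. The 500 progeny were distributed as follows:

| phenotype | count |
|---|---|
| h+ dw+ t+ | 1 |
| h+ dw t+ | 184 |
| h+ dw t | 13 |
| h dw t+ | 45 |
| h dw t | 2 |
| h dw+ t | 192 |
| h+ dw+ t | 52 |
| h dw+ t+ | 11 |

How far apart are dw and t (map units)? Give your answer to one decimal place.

The two most frequent reciprocal classes, h dw+ t and h+ dw t+, are the parental types, so the F1 was h dw+ t / h+ dw t+.
The two rarest classes, h dw t and h+ dw+ t+, are the double crossovers. Comparing them with the parentals, only the dw allele has switched, so dw is the middle locus and the order is t – dw – h.
Crossovers in the t–dw interval produce the single-crossover classes h dw+ t+ and h+ dw t (11 + 13 = 24) plus the double crossovers (3).
RF(t–dw) = (24 + 3) / 500 = 27/500 = 0.0540 → 5.4 map units.

5.4 map units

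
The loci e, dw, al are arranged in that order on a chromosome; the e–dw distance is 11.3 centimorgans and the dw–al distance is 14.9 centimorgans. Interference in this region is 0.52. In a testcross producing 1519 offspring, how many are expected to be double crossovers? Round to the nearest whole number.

Map distances give recombination frequencies of 0.113 and 0.149 for the two intervals.
With interference 0.52 (so coincidence = 0.48), expected double-crossover frequency = 0.113 × 0.149 × 0.48 = 0.00808.
Expected number = 0.00808 × 1519 = 12.28 ≈ 12.

12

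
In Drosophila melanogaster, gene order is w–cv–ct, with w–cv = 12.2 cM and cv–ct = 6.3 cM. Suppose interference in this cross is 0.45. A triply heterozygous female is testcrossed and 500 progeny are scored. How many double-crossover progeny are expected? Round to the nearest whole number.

2

Map distances give recombination frequencies of 0.122 and 0.063 for the two intervals.
With interference 0.45 (so coincidence = 0.55), expected double-crossover frequency = 0.122 × 0.063 × 0.55 = 0.00423.
Expected number = 0.00423 × 500 = 2.11 ≈ 2.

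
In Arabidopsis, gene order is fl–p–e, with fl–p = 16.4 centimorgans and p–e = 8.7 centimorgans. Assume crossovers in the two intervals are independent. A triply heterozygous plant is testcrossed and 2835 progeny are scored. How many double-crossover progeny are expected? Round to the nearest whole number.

40

Map distances give recombination frequencies of 0.164 and 0.087 for the two intervals.
With no interference, expected double-crossover frequency = 0.164 × 0.087 = 0.01427.
Expected number = 0.01427 × 2835 = 40.45 ≈ 40.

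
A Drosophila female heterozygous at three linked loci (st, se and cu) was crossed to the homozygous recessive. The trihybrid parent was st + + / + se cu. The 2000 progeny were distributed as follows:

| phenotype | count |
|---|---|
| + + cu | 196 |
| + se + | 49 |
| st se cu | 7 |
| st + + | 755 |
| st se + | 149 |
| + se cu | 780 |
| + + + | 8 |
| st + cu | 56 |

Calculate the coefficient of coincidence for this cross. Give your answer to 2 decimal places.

The two rarest classes, + + + and st se cu, are the double crossovers. Comparing them with the parentals, only the st allele has switched, so st is the middle locus and the order is se – st – cu.
se–st: (345 + 15)/2000 = 0.1800; st–cu: (105 + 15)/2000 = 0.0600.
Expected DCO frequency = 0.1800 × 0.0600 ≈ 0.01080; observed = 15/2000 ≈ 0.00750.
Coefficient of coincidence = 0.00750/0.01080 ≈ 0.69.

0.69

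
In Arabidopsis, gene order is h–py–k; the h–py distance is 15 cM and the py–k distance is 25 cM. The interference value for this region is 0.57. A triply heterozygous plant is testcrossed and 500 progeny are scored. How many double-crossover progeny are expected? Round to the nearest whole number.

Map distances give recombination frequencies of 0.150 and 0.250 for the two intervals.
With interference 0.57 (so coincidence = 0.43), expected double-crossover frequency = 0.150 × 0.250 × 0.43 = 0.01613.
Expected number = 0.01613 × 500 = 8.06 ≈ 8.

8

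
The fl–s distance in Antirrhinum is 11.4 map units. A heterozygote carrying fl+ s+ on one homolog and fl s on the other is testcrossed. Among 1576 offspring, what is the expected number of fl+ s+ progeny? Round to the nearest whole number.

A map distance of 11.4 map units corresponds to a recombination frequency of 0.114.
The F1 is fl+ s+ / fl s, so fl+ s+ is a parental gamete class with expected frequency (1 − r)/2 = 0.886/2 = 0.4430.
Expected number = 0.4430 × 1576 = 698.17 ≈ 698.

698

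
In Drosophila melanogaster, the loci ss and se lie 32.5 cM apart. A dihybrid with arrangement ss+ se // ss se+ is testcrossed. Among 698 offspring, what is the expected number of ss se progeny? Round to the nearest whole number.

A map distance of 32.5 cM corresponds to a recombination frequency of 0.325.
The F1 is ss+ se / ss se+, so ss se is a recombinant gamete class with expected frequency r/2 = 0.325/2 = 0.1625.
Expected number = 0.1625 × 698 = 113.42 ≈ 113.

113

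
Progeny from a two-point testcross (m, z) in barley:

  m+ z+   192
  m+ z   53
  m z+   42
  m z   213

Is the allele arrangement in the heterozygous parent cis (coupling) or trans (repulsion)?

cis

The two most frequent classes are m+ z+ (192) and m z (213); these are the parental (non-recombinant) types.
So the F1 carried m+ z+ on one chromosome and m z on the other — the recessive alleles are on the same chromosome (cis / coupling).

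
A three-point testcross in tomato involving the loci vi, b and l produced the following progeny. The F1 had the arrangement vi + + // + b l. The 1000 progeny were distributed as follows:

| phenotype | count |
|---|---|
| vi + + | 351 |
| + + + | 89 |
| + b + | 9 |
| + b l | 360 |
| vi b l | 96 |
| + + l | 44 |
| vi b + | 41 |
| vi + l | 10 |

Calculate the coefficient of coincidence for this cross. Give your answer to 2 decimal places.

0.90

The two rarest classes, vi + l and + b +, are the double crossovers. Comparing them with the parentals, only the l allele has switched, so l is the middle locus and the order is b – l – vi.
b–l: (85 + 19)/1000 = 0.1040; l–vi: (185 + 19)/1000 = 0.2040.
Expected DCO frequency = 0.1040 × 0.2040 ≈ 0.02122; observed = 19/1000 ≈ 0.01900.
Coefficient of coincidence = 0.01900/0.02122 ≈ 0.90.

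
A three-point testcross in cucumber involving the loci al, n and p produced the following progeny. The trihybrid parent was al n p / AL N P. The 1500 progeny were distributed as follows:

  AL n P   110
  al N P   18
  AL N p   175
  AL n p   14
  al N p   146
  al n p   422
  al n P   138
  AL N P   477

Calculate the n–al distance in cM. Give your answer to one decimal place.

The two rarest classes, AL n p and al N P, are the double crossovers. Comparing them with the parentals, only the al allele has switched, so al is the middle locus and the order is n – al – p.
Crossovers in the n–al interval produce the single-crossover classes al N p and AL n P (146 + 110 = 256) plus the double crossovers (32).
RF(n–al) = (256 + 32) / 1500 = 288/1500 = 0.1920 → 19.2 cM.

19.2 cM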